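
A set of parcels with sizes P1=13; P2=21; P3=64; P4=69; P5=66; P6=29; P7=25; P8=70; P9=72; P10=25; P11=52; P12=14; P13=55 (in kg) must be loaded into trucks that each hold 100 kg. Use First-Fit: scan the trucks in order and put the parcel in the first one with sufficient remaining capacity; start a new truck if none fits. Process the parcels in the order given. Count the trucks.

7

Put P1 (13 kg) in truck 1; 87 kg remain.
Put P2 (21 kg) in truck 1; 66 kg remain.
Put P3 (64 kg) in truck 1; 2 kg remain.
Put P4 (69 kg) in truck 2; 31 kg remain.
Put P5 (66 kg) in truck 3; 34 kg remain.
Put P6 (29 kg) in truck 2; 2 kg remain.
Put P7 (25 kg) in truck 3; 9 kg remain.
Put P8 (70 kg) in truck 4; 30 kg remain.
Put P9 (72 kg) in truck 5; 28 kg remain.
Put P10 (25 kg) in truck 4; 5 kg remain.
Put P11 (52 kg) in truck 6; 48 kg remain.
Put P12 (14 kg) in truck 5; 14 kg remain.
Put P13 (55 kg) in truck 7; 45 kg remain.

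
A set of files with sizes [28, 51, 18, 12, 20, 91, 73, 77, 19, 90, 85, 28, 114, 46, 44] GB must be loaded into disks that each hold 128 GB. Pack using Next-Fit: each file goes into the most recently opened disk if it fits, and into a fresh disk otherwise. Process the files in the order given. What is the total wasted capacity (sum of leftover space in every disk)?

228

28 GB → disk 1 (remaining 100 GB)
51 GB → disk 1 (remaining 49 GB)
18 GB → disk 1 (remaining 31 GB)
12 GB → disk 1 (remaining 19 GB)
20 GB → disk 2 (remaining 108 GB)
91 GB → disk 2 (remaining 17 GB)
73 GB → disk 3 (remaining 55 GB)
77 GB → disk 4 (remaining 51 GB)
19 GB → disk 4 (remaining 32 GB)
90 GB → disk 5 (remaining 38 GB)
85 GB → disk 6 (remaining 43 GB)
28 GB → disk 6 (remaining 15 GB)
114 GB → disk 7 (remaining 14 GB)
46 GB → disk 8 (remaining 82 GB)
44 GB → disk 8 (remaining 38 GB)
8 disks × 128 GB = 1024 GB; used 796 GB; unused 228 GB.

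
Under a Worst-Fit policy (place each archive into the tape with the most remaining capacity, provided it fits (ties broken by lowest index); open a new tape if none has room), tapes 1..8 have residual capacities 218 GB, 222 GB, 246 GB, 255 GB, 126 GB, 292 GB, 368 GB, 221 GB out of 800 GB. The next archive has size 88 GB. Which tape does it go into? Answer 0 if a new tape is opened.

Tapes with room: tape 1 (218 GB), tape 2 (222 GB), tape 3 (246 GB), tape 4 (255 GB), tape 5 (126 GB), tape 6 (292 GB), tape 7 (368 GB), tape 8 (221 GB).
Most room is tape 7 with 368 GB free.

7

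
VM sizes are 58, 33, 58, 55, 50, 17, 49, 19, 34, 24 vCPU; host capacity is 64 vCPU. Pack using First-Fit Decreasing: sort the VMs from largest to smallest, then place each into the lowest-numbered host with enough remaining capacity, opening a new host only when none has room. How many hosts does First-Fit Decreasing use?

8 hosts

Sorted descending: 58, 58, 55, 50, 49, 34, 33, 24, 19, 17.
host 1: place 58 vCPU, 6 vCPU left
host 2: place 58 vCPU, 6 vCPU left
host 3: place 55 vCPU, 9 vCPU left
host 4: place 50 vCPU, 14 vCPU left
host 5: place 49 vCPU, 15 vCPU left
host 6: place 34 vCPU, 30 vCPU left
host 7: place 33 vCPU, 31 vCPU left
host 6: place 24 vCPU, 6 vCPU left
host 7: place 19 vCPU, 12 vCPU left
host 8: place 17 vCPU, 47 vCPU left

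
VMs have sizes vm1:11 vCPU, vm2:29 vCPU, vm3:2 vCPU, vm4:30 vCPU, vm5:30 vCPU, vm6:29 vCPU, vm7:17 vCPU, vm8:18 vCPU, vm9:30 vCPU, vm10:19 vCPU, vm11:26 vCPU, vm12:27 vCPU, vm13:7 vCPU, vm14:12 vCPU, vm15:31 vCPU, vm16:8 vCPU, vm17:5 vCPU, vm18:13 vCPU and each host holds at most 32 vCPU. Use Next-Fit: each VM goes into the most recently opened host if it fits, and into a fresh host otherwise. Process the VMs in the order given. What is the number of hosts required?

14

host 1: place vm1 (11 vCPU), 21 vCPU left
host 2: place vm2 (29 vCPU), 3 vCPU left
host 2: place vm3 (2 vCPU), 1 vCPU left
host 3: place vm4 (30 vCPU), 2 vCPU left
host 4: place vm5 (30 vCPU), 2 vCPU left
host 5: place vm6 (29 vCPU), 3 vCPU left
host 6: place vm7 (17 vCPU), 15 vCPU left
host 7: place vm8 (18 vCPU), 14 vCPU left
host 8: place vm9 (30 vCPU), 2 vCPU left
host 9: place vm10 (19 vCPU), 13 vCPU left
host 10: place vm11 (26 vCPU), 6 vCPU left
host 11: place vm12 (27 vCPU), 5 vCPU left
host 12: place vm13 (7 vCPU), 25 vCPU left
host 12: place vm14 (12 vCPU), 13 vCPU left
host 13: place vm15 (31 vCPU), 1 vCPU left
host 14: place vm16 (8 vCPU), 24 vCPU left
host 14: place vm17 (5 vCPU), 19 vCPU left
host 14: place vm18 (13 vCPU), 6 vCPU left
Final hosts: [11] [29,2] [30] [30] [29] [17] [18] [30] [19] [26] [27] [7,12] [31] [8,5,13].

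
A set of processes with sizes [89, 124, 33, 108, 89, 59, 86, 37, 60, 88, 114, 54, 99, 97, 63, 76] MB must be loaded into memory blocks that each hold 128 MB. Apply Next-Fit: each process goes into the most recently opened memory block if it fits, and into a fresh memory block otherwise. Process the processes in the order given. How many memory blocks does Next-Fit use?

memory block 1: place 89 MB, 39 MB left
memory block 2: place 124 MB, 4 MB left
memory block 3: place 33 MB, 95 MB left
memory block 4: place 108 MB, 20 MB left
memory block 5: place 89 MB, 39 MB left
memory block 6: place 59 MB, 69 MB left
memory block 7: place 86 MB, 42 MB left
memory block 7: place 37 MB, 5 MB left
memory block 8: place 60 MB, 68 MB left
memory block 9: place 88 MB, 40 MB left
memory block 10: place 114 MB, 14 MB left
memory block 11: place 54 MB, 74 MB left
memory block 12: place 99 MB, 29 MB left
memory block 13: place 97 MB, 31 MB left
memory block 14: place 63 MB, 65 MB left
memory block 15: place 76 MB, 52 MB left

15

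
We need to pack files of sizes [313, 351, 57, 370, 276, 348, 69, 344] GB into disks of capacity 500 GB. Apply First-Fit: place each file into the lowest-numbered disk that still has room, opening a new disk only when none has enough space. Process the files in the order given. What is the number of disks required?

313 GB → disk 1 (remaining 187 GB)
351 GB → disk 2 (remaining 149 GB)
57 GB → disk 1 (remaining 130 GB)
370 GB → disk 3 (remaining 130 GB)
276 GB → disk 4 (remaining 224 GB)
348 GB → disk 5 (remaining 152 GB)
69 GB → disk 1 (remaining 61 GB)
344 GB → disk 6 (remaining 156 GB)

6 disks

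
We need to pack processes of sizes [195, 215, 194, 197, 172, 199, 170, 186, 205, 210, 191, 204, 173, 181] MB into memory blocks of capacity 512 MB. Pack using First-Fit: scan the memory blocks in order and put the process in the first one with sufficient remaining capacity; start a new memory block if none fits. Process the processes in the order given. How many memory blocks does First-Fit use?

Put 195 MB in memory block 1; 317 MB remain.
Put 215 MB in memory block 1; 102 MB remain.
Put 194 MB in memory block 2; 318 MB remain.
Put 197 MB in memory block 2; 121 MB remain.
Put 172 MB in memory block 3; 340 MB remain.
Put 199 MB in memory block 3; 141 MB remain.
Put 170 MB in memory block 4; 342 MB remain.
Put 186 MB in memory block 4; 156 MB remain.
Put 205 MB in memory block 5; 307 MB remain.
Put 210 MB in memory block 5; 97 MB remain.
Put 191 MB in memory block 6; 321 MB remain.
Put 204 MB in memory block 6; 117 MB remain.
Put 173 MB in memory block 7; 339 MB remain.
Put 181 MB in memory block 7; 158 MB remain.
Final memory blocks: [195,215] [194,197] [172,199] [170,186] [205,210] [191,204] [173,181].

7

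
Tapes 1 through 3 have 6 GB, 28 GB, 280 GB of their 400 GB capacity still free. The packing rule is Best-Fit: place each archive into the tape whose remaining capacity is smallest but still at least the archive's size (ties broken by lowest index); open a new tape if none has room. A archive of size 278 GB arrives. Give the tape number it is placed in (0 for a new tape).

3

Tapes with room: tape 3 (280 GB).
Tightest fit is tape 3 with 280 GB free.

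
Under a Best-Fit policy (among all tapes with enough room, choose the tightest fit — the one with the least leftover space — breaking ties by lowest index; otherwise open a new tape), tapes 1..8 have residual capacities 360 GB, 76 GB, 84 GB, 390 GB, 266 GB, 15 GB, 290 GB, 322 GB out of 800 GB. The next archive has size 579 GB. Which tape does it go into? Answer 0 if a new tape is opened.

0

No tape has ≥ 579 GB free, so a new tape is opened.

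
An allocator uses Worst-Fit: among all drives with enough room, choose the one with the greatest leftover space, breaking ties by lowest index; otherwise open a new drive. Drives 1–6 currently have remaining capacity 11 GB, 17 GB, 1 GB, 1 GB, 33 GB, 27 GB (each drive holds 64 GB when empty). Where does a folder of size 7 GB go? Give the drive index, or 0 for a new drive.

5

Drives with room: drive 1 (11 GB), drive 2 (17 GB), drive 5 (33 GB), drive 6 (27 GB).
Most room is drive 5 with 33 GB free.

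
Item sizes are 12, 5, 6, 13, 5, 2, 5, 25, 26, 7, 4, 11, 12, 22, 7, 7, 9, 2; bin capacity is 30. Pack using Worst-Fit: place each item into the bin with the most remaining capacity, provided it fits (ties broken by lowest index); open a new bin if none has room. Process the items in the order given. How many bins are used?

12 → bin 1 (remaining 18)
5 → bin 1 (remaining 13)
6 → bin 1 (remaining 7)
13 → bin 2 (remaining 17)
5 → bin 2 (remaining 12)
2 → bin 2 (remaining 10)
5 → bin 2 (remaining 5)
25 → bin 3 (remaining 5)
26 → bin 4 (remaining 4)
7 → bin 1 (remaining 0)
4 → bin 2 (remaining 1)
11 → bin 5 (remaining 19)
12 → bin 5 (remaining 7)
22 → bin 6 (remaining 8)
7 → bin 6 (remaining 1)
7 → bin 5 (remaining 0)
9 → bin 7 (remaining 21)
2 → bin 7 (remaining 19)

7 bins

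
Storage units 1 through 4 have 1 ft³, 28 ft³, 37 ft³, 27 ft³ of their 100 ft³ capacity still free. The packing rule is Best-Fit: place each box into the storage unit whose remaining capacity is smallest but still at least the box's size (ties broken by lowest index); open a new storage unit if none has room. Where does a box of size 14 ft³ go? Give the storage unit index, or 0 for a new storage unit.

4

Storage units with room: storage unit 2 (28 ft³), storage unit 3 (37 ft³), storage unit 4 (27 ft³).
Tightest fit is storage unit 4 with 27 ft³ free.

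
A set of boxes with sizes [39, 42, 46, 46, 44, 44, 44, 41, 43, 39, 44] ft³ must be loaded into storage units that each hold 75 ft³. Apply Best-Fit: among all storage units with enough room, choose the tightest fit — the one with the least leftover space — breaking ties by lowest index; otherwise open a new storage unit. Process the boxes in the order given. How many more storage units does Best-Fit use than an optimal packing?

0

Best-Fit: [39] [42] [46] [46] [44] [44] [44] [41] [43] [39] [44] → 11 storage units.
11 boxes exceed 37.5 ft³ (half the capacity), and no two of those can share a storage unit, so at least 11 storage units are needed.
So 11 is already optimal.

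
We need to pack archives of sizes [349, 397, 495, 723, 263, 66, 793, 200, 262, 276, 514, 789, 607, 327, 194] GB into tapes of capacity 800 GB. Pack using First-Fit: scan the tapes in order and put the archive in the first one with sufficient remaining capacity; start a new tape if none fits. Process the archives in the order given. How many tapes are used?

tape 1: place 349 GB, 451 GB left
tape 1: place 397 GB, 54 GB left
tape 2: place 495 GB, 305 GB left
tape 3: place 723 GB, 77 GB left
tape 2: place 263 GB, 42 GB left
tape 3: place 66 GB, 11 GB left
tape 4: place 793 GB, 7 GB left
tape 5: place 200 GB, 600 GB left
tape 5: place 262 GB, 338 GB left
tape 5: place 276 GB, 62 GB left
tape 6: place 514 GB, 286 GB left
tape 7: place 789 GB, 11 GB left
tape 8: place 607 GB, 193 GB left
tape 9: place 327 GB, 473 GB left
tape 6: place 194 GB, 92 GB left
Final tapes: [349,397] [495,263] [723,66] [793] [200,262,276] [514,194] [789] [607] [327].

9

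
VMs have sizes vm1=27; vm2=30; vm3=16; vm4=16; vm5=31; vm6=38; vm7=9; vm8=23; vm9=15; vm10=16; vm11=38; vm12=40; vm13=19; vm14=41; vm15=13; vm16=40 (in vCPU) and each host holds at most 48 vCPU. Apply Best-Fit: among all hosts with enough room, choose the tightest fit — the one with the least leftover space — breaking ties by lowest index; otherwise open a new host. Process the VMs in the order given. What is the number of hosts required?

host 1: place vm1 (27 vCPU), 21 vCPU left
host 2: place vm2 (30 vCPU), 18 vCPU left
host 2: place vm3 (16 vCPU), 2 vCPU left
host 1: place vm4 (16 vCPU), 5 vCPU left
host 3: place vm5 (31 vCPU), 17 vCPU left
host 4: place vm6 (38 vCPU), 10 vCPU left
host 4: place vm7 (9 vCPU), 1 vCPU left
host 5: place vm8 (23 vCPU), 25 vCPU left
host 3: place vm9 (15 vCPU), 2 vCPU left
host 5: place vm10 (16 vCPU), 9 vCPU left
host 6: place vm11 (38 vCPU), 10 vCPU left
host 7: place vm12 (40 vCPU), 8 vCPU left
host 8: place vm13 (19 vCPU), 29 vCPU left
host 9: place vm14 (41 vCPU), 7 vCPU left
host 8: place vm15 (13 vCPU), 16 vCPU left
host 10: place vm16 (40 vCPU), 8 vCPU left
Final hosts: [27,16] [30,16] [31,15] [38,9] [23,16] [38] [40] [19,13] [41] [40].

10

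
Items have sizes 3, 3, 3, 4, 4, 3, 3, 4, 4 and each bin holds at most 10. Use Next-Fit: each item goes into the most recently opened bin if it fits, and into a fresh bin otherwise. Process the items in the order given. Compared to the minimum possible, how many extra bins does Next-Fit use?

Next-Fit: [3,3,3] [4,4] [3,3,4] [4] → 4 bins.
Total size 31; any packing needs at least ⌈31/10⌉ = 4 bins.
So 4 is already optimal.

0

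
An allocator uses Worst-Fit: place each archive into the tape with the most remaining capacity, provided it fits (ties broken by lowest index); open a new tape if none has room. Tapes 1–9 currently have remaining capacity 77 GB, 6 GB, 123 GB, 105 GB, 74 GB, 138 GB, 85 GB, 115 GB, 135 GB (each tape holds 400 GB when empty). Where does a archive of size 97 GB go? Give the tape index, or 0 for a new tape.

Tapes with room: tape 3 (123 GB), tape 4 (105 GB), tape 6 (138 GB), tape 8 (115 GB), tape 9 (135 GB).
Most room is tape 6 with 138 GB free.

6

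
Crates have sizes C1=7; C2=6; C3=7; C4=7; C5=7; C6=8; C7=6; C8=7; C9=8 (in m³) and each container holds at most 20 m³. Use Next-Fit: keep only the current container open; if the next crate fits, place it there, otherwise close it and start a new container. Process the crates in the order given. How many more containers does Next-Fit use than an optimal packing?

0

Next-Fit: [7,6,7] [7,7] [8,6] [7,8] → 4 containers.
Total size 63 m³; any packing needs at least ⌈63/20⌉ = 4 containers.
So 4 is already optimal.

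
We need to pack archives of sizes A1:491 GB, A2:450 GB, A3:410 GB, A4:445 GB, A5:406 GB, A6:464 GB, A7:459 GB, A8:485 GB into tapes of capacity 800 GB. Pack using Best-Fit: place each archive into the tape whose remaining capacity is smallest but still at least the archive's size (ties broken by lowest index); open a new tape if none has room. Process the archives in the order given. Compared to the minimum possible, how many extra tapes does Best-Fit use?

Best-Fit: [491] [450] [410] [445] [406] [464] [459] [485] → 8 tapes.
8 archives exceed 400 GB (half the capacity), and no two of those can share a tape, so at least 8 tapes are needed.
So 8 is already optimal.

0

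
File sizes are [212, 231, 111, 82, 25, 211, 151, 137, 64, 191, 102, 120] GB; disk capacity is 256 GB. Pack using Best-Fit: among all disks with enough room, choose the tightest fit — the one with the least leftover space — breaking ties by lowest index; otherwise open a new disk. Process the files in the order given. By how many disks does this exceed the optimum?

Best-Fit: [212] [231,25] [111,82] [211] [151,64] [137,102] [191] [120] → 8 disks.
Total size 1637 GB; any packing needs at least ⌈1637/256⌉ = 7 disks.
An optimal packing achieves that bound: [231,25] [212] [211] [191,64] [151,102] [137,111] [120,82] → 7 disks.
Excess: 8 − 7 = 1.

1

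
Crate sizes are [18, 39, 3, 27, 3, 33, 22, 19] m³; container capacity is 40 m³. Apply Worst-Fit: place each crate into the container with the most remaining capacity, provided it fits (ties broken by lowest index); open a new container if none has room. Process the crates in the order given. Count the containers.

18 m³ → container 1 (remaining 22 m³)
39 m³ → container 2 (remaining 1 m³)
3 m³ → container 1 (remaining 19 m³)
27 m³ → container 3 (remaining 13 m³)
3 m³ → container 1 (remaining 16 m³)
33 m³ → container 4 (remaining 7 m³)
22 m³ → container 5 (remaining 18 m³)
19 m³ → container 6 (remaining 21 m³)

6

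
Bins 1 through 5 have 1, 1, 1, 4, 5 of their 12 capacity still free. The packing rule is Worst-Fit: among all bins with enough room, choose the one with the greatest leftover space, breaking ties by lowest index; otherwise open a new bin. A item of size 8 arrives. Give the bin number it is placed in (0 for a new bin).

0

No bin has ≥ 8 free, so a new bin is opened.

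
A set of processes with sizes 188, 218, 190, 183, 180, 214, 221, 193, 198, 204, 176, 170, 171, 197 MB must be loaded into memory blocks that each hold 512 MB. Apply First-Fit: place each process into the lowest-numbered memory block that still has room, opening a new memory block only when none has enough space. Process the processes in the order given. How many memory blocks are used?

Put 188 MB in memory block 1; 324 MB remain.
Put 218 MB in memory block 1; 106 MB remain.
Put 190 MB in memory block 2; 322 MB remain.
Put 183 MB in memory block 2; 139 MB remain.
Put 180 MB in memory block 3; 332 MB remain.
Put 214 MB in memory block 3; 118 MB remain.
Put 221 MB in memory block 4; 291 MB remain.
Put 193 MB in memory block 4; 98 MB remain.
Put 198 MB in memory block 5; 314 MB remain.
Put 204 MB in memory block 5; 110 MB remain.
Put 176 MB in memory block 6; 336 MB remain.
Put 170 MB in memory block 6; 166 MB remain.
Put 171 MB in memory block 7; 341 MB remain.
Put 197 MB in memory block 7; 144 MB remain.

7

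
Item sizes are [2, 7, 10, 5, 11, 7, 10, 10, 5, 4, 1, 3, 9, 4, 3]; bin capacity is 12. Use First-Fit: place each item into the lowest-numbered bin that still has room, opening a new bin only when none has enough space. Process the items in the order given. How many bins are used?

9

2 → bin 1 (remaining 10)
7 → bin 1 (remaining 3)
10 → bin 2 (remaining 2)
5 → bin 3 (remaining 7)
11 → bin 4 (remaining 1)
7 → bin 3 (remaining 0)
10 → bin 5 (remaining 2)
10 → bin 6 (remaining 2)
5 → bin 7 (remaining 7)
4 → bin 7 (remaining 3)
1 → bin 1 (remaining 2)
3 → bin 7 (remaining 0)
9 → bin 8 (remaining 3)
4 → bin 9 (remaining 8)
3 → bin 8 (remaining 0)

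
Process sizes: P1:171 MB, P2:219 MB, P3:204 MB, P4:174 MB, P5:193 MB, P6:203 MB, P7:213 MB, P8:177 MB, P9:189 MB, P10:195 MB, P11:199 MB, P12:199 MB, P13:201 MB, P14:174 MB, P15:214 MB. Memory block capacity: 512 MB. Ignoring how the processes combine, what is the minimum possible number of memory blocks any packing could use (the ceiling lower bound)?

6

Total size = 171 + 219 + 204 + 174 + 193 + 203 + 213 + 177 + 189 + 195 + 199 + 199 + 201 + 174 + 214 = 2925 MB.
⌈2925 / 512⌉ = 6.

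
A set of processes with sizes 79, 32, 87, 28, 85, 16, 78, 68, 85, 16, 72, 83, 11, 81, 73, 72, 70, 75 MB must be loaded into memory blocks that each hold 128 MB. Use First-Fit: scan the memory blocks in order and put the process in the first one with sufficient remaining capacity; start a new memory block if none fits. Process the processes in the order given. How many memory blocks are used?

79 MB → memory block 1 (remaining 49 MB)
32 MB → memory block 1 (remaining 17 MB)
87 MB → memory block 2 (remaining 41 MB)
28 MB → memory block 2 (remaining 13 MB)
85 MB → memory block 3 (remaining 43 MB)
16 MB → memory block 1 (remaining 1 MB)
78 MB → memory block 4 (remaining 50 MB)
68 MB → memory block 5 (remaining 60 MB)
85 MB → memory block 6 (remaining 43 MB)
16 MB → memory block 3 (remaining 27 MB)
72 MB → memory block 7 (remaining 56 MB)
83 MB → memory block 8 (remaining 45 MB)
11 MB → memory block 2 (remaining 2 MB)
81 MB → memory block 9 (remaining 47 MB)
73 MB → memory block 10 (remaining 55 MB)
72 MB → memory block 11 (remaining 56 MB)
70 MB → memory block 12 (remaining 58 MB)
75 MB → memory block 13 (remaining 53 MB)

13 memory blocks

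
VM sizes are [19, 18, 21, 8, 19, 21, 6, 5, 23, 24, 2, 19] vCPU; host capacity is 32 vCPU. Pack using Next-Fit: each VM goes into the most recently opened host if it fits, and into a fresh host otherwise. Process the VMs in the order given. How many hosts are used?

host 1: place 19 vCPU, 13 vCPU left
host 2: place 18 vCPU, 14 vCPU left
host 3: place 21 vCPU, 11 vCPU left
host 3: place 8 vCPU, 3 vCPU left
host 4: place 19 vCPU, 13 vCPU left
host 5: place 21 vCPU, 11 vCPU left
host 5: place 6 vCPU, 5 vCPU left
host 5: place 5 vCPU, 0 vCPU left
host 6: place 23 vCPU, 9 vCPU left
host 7: place 24 vCPU, 8 vCPU left
host 7: place 2 vCPU, 6 vCPU left
host 8: place 19 vCPU, 13 vCPU left

8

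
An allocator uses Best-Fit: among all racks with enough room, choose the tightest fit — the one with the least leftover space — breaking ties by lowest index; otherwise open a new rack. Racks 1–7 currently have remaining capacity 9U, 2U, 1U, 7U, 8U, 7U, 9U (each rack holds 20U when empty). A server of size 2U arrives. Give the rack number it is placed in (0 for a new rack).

2

Racks with room: rack 1 (9U), rack 2 (2U), rack 4 (7U), rack 5 (8U), rack 6 (7U), rack 7 (9U).
Tightest fit is rack 2 with 2U free.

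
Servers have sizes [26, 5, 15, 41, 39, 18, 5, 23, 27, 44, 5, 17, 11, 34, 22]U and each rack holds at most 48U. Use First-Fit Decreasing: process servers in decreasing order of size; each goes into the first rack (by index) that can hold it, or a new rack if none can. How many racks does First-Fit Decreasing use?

Sorted descending: 44, 41, 39, 34, 27, 26, 23, 22, 18, 17, 15, 11, 5, 5, 5.
44U → rack 1 (remaining 4U)
41U → rack 2 (remaining 7U)
39U → rack 3 (remaining 9U)
34U → rack 4 (remaining 14U)
27U → rack 5 (remaining 21U)
26U → rack 6 (remaining 22U)
23U → rack 7 (remaining 25U)
22U → rack 6 (remaining 0U)
18U → rack 5 (remaining 3U)
17U → rack 7 (remaining 8U)
15U → rack 8 (remaining 33U)
11U → rack 4 (remaining 3U)
5U → rack 2 (remaining 2U)
5U → rack 3 (remaining 4U)
5U → rack 7 (remaining 3U)

8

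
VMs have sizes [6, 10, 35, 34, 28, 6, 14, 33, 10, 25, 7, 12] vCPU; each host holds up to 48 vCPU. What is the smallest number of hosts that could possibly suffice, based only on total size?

Total size = 6 + 10 + 35 + 34 + 28 + 6 + 14 + 33 + 10 + 25 + 7 + 12 = 220 vCPU.
⌈220 / 48⌉ = 5.

5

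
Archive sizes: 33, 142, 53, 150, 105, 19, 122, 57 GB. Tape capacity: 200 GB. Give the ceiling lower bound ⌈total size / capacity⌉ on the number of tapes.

Total size = 33 + 142 + 53 + 150 + 105 + 19 + 122 + 57 = 681 GB.
⌈681 / 200⌉ = 4.

4 tapes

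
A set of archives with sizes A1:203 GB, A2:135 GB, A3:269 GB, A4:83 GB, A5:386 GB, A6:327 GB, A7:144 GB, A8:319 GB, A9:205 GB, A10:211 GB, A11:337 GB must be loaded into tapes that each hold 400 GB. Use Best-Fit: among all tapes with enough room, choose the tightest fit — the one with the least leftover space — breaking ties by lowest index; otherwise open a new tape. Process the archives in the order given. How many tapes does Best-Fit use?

Put A1 (203 GB) in tape 1; 197 GB remain.
Put A2 (135 GB) in tape 1; 62 GB remain.
Put A3 (269 GB) in tape 2; 131 GB remain.
Put A4 (83 GB) in tape 2; 48 GB remain.
Put A5 (386 GB) in tape 3; 14 GB remain.
Put A6 (327 GB) in tape 4; 73 GB remain.
Put A7 (144 GB) in tape 5; 256 GB remain.
Put A8 (319 GB) in tape 6; 81 GB remain.
Put A9 (205 GB) in tape 5; 51 GB remain.
Put A10 (211 GB) in tape 7; 189 GB remain.
Put A11 (337 GB) in tape 8; 63 GB remain.
Final tapes: [203,135] [269,83] [386] [327] [144,205] [319] [211] [337].

8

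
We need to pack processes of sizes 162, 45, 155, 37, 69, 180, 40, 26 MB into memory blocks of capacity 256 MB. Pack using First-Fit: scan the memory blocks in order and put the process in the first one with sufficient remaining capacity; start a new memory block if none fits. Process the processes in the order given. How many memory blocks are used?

memory block 1: place 162 MB, 94 MB left
memory block 1: place 45 MB, 49 MB left
memory block 2: place 155 MB, 101 MB left
memory block 1: place 37 MB, 12 MB left
memory block 2: place 69 MB, 32 MB left
memory block 3: place 180 MB, 76 MB left
memory block 3: place 40 MB, 36 MB left
memory block 2: place 26 MB, 6 MB left

3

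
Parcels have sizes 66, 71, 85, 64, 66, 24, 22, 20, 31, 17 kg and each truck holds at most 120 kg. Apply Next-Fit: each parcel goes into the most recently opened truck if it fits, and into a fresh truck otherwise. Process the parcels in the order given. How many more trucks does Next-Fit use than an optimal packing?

1

Next-Fit: [66] [71] [85] [64] [66,24,22] [20,31,17] → 6 trucks.
5 parcels exceed 60 kg (half the capacity), and no two of those can share a truck, so at least 5 trucks are needed.
An optimal packing achieves that bound: [85,31] [71,24,22] [66,20,17] [66] [64] → 5 trucks.
Excess: 6 − 5 = 1.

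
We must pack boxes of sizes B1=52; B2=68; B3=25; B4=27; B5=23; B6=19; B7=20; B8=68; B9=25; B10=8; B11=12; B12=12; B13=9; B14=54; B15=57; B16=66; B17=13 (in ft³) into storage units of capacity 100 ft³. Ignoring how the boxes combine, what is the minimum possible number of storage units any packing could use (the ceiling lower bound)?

Total size = 52 + 68 + 25 + 27 + 23 + 19 + 20 + 68 + 25 + 8 + 12 + 12 + 9 + 54 + 57 + 66 + 13 = 558 ft³.
⌈558 / 100⌉ = 6.

6 storage units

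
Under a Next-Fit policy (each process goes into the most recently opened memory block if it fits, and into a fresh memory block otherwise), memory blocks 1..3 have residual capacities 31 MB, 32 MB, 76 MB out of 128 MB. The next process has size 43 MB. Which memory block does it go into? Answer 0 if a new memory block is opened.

Next-Fit only looks at memory block 3, which has 76 MB free.
43 MB fits there.

3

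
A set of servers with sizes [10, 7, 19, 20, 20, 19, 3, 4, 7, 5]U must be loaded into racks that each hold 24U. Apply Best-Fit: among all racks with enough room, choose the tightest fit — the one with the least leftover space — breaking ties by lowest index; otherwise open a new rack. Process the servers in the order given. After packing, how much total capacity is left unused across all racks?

6

rack 1: place 10U, 14U left
rack 1: place 7U, 7U left
rack 2: place 19U, 5U left
rack 3: place 20U, 4U left
rack 4: place 20U, 4U left
rack 5: place 19U, 5U left
rack 3: place 3U, 1U left
rack 4: place 4U, 0U left
rack 1: place 7U, 0U left
rack 2: place 5U, 0U left
5 racks × 24U = 120U; used 114U; unused 6U.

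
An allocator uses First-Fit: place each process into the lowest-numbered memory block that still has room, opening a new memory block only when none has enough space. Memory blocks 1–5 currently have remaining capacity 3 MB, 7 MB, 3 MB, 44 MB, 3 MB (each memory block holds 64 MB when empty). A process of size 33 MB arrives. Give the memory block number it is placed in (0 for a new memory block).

4

Memory blocks with room: memory block 4 (44 MB).
The first with room is memory block 4.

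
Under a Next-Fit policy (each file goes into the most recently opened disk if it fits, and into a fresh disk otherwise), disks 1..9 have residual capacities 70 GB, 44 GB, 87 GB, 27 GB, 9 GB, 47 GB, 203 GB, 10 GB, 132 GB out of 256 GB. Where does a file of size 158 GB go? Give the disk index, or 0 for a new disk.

Next-Fit only looks at disk 9, which has 132 GB free.
158 GB does not fit, so a new disk is opened.

0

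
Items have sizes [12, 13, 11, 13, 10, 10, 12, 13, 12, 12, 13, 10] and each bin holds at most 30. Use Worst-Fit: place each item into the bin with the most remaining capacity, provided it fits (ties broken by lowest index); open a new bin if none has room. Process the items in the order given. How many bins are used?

bin 1: place 12, 18 left
bin 1: place 13, 5 left
bin 2: place 11, 19 left
bin 2: place 13, 6 left
bin 3: place 10, 20 left
bin 3: place 10, 10 left
bin 4: place 12, 18 left
bin 4: place 13, 5 left
bin 5: place 12, 18 left
bin 5: place 12, 6 left
bin 6: place 13, 17 left
bin 6: place 10, 7 left
Final bins: [12,13] [11,13] [10,10] [12,13] [12,12] [13,10].

6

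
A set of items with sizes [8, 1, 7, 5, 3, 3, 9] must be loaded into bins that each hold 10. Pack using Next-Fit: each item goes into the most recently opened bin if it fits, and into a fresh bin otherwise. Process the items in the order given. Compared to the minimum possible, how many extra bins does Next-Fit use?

1

Next-Fit: [8,1] [7] [5,3] [3] [9] → 5 bins.
Total size 36; any packing needs at least ⌈36/10⌉ = 4 bins.
An optimal packing achieves that bound: [9,1] [8] [7,3] [5,3] → 4 bins.
Excess: 5 − 4 = 1.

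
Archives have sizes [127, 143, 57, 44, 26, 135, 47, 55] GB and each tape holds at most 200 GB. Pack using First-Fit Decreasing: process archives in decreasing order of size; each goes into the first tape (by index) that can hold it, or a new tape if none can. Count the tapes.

Sorted descending: 143, 135, 127, 57, 55, 47, 44, 26.
tape 1: place 143 GB, 57 GB left
tape 2: place 135 GB, 65 GB left
tape 3: place 127 GB, 73 GB left
tape 1: place 57 GB, 0 GB left
tape 2: place 55 GB, 10 GB left
tape 3: place 47 GB, 26 GB left
tape 4: place 44 GB, 156 GB left
tape 3: place 26 GB, 0 GB left
Final tapes: [143,57] [135,55] [127,47,26] [44].

4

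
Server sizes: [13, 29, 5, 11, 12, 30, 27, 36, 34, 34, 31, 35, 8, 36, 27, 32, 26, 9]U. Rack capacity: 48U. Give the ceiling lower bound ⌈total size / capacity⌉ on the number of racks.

Total size = 13 + 29 + 5 + 11 + 12 + 30 + 27 + 36 + 34 + 34 + 31 + 35 + 8 + 36 + 27 + 32 + 26 + 9 = 435U.
⌈435 / 48⌉ = 10.

10 racks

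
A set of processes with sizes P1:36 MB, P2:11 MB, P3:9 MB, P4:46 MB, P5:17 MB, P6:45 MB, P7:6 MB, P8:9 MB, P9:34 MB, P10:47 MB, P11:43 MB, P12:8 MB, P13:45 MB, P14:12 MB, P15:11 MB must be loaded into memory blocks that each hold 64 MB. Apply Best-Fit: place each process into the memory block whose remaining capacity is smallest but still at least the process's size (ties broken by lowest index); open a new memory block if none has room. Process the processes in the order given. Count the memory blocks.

P1 (36 MB) → memory block 1 (remaining 28 MB)
P2 (11 MB) → memory block 1 (remaining 17 MB)
P3 (9 MB) → memory block 1 (remaining 8 MB)
P4 (46 MB) → memory block 2 (remaining 18 MB)
P5 (17 MB) → memory block 2 (remaining 1 MB)
P6 (45 MB) → memory block 3 (remaining 19 MB)
P7 (6 MB) → memory block 1 (remaining 2 MB)
P8 (9 MB) → memory block 3 (remaining 10 MB)
P9 (34 MB) → memory block 4 (remaining 30 MB)
P10 (47 MB) → memory block 5 (remaining 17 MB)
P11 (43 MB) → memory block 6 (remaining 21 MB)
P12 (8 MB) → memory block 3 (remaining 2 MB)
P13 (45 MB) → memory block 7 (remaining 19 MB)
P14 (12 MB) → memory block 5 (remaining 5 MB)
P15 (11 MB) → memory block 7 (remaining 8 MB)
Final memory blocks: [36,11,9,6] [46,17] [45,9,8] [34] [47,12] [43] [45,11].

7 memory blocks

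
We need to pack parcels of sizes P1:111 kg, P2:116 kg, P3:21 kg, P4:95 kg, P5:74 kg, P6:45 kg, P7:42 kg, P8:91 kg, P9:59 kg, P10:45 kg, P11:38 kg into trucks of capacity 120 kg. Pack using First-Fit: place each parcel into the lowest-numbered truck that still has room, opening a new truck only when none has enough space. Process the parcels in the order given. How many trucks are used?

P1 (111 kg) → truck 1 (remaining 9 kg)
P2 (116 kg) → truck 2 (remaining 4 kg)
P3 (21 kg) → truck 3 (remaining 99 kg)
P4 (95 kg) → truck 3 (remaining 4 kg)
P5 (74 kg) → truck 4 (remaining 46 kg)
P6 (45 kg) → truck 4 (remaining 1 kg)
P7 (42 kg) → truck 5 (remaining 78 kg)
P8 (91 kg) → truck 6 (remaining 29 kg)
P9 (59 kg) → truck 5 (remaining 19 kg)
P10 (45 kg) → truck 7 (remaining 75 kg)
P11 (38 kg) → truck 7 (remaining 37 kg)
Final trucks: [111] [116] [21,95] [74,45] [42,59] [91] [45,38].

7 trucks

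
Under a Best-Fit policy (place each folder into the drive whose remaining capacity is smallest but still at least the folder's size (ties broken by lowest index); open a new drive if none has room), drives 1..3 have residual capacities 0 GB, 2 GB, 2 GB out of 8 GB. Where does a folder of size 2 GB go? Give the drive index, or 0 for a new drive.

Drives with room: drive 2 (2 GB), drive 3 (2 GB).
Tightest fit is drive 2 with 2 GB free.

2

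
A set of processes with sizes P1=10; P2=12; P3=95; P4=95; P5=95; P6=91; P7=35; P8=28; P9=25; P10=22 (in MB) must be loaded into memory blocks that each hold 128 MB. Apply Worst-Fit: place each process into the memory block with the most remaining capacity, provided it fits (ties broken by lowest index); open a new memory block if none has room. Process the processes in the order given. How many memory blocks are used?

5 memory blocks

memory block 1: place P1 (10 MB), 118 MB left
memory block 1: place P2 (12 MB), 106 MB left
memory block 1: place P3 (95 MB), 11 MB left
memory block 2: place P4 (95 MB), 33 MB left
memory block 3: place P5 (95 MB), 33 MB left
memory block 4: place P6 (91 MB), 37 MB left
memory block 4: place P7 (35 MB), 2 MB left
memory block 2: place P8 (28 MB), 5 MB left
memory block 3: place P9 (25 MB), 8 MB left
memory block 5: place P10 (22 MB), 106 MB left
Final memory blocks: [10,12,95] [95,28] [95,25] [91,35] [22].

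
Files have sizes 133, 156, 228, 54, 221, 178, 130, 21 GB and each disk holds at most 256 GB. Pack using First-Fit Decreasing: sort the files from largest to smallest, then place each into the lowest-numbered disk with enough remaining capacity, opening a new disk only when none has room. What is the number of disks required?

6 disks

Sorted descending: 228, 221, 178, 156, 133, 130, 54, 21.
disk 1: place 228 GB, 28 GB left
disk 2: place 221 GB, 35 GB left
disk 3: place 178 GB, 78 GB left
disk 4: place 156 GB, 100 GB left
disk 5: place 133 GB, 123 GB left
disk 6: place 130 GB, 126 GB left
disk 3: place 54 GB, 24 GB left
disk 1: place 21 GB, 7 GB left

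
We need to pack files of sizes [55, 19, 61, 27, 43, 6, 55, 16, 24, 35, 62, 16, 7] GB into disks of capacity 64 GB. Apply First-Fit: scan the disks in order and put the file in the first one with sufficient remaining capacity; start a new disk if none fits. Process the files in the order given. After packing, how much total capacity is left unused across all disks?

Put 55 GB in disk 1; 9 GB remain.
Put 19 GB in disk 2; 45 GB remain.
Put 61 GB in disk 3; 3 GB remain.
Put 27 GB in disk 2; 18 GB remain.
Put 43 GB in disk 4; 21 GB remain.
Put 6 GB in disk 1; 3 GB remain.
Put 55 GB in disk 5; 9 GB remain.
Put 16 GB in disk 2; 2 GB remain.
Put 24 GB in disk 6; 40 GB remain.
Put 35 GB in disk 6; 5 GB remain.
Put 62 GB in disk 7; 2 GB remain.
Put 16 GB in disk 4; 5 GB remain.
Put 7 GB in disk 5; 2 GB remain.
7 disks × 64 GB = 448 GB; used 426 GB; unused 22 GB.

22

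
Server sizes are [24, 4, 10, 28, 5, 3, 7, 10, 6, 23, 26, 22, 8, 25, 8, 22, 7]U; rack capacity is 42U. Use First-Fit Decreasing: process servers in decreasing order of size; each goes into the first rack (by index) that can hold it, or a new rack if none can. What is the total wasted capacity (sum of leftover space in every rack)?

Sorted descending: 28, 26, 25, 24, 23, 22, 22, 10, 10, 8, 8, 7, 7, 6, 5, 4, 3.
Put 28U in rack 1; 14U remain.
Put 26U in rack 2; 16U remain.
Put 25U in rack 3; 17U remain.
Put 24U in rack 4; 18U remain.
Put 23U in rack 5; 19U remain.
Put 22U in rack 6; 20U remain.
Put 22U in rack 7; 20U remain.
Put 10U in rack 1; 4U remain.
Put 10U in rack 2; 6U remain.
Put 8U in rack 3; 9U remain.
Put 8U in rack 3; 1U remain.
Put 7U in rack 4; 11U remain.
Put 7U in rack 4; 4U remain.
Put 6U in rack 2; 0U remain.
Put 5U in rack 5; 14U remain.
Put 4U in rack 1; 0U remain.
Put 3U in rack 4; 1U remain.
7 racks × 42U = 294U; used 238U; unused 56U.

56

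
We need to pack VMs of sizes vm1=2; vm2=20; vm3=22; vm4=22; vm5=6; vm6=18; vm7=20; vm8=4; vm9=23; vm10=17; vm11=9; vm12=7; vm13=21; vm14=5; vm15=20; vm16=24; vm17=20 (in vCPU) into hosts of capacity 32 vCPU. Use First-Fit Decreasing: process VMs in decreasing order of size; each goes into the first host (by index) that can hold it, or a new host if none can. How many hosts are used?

11 hosts

Sorted descending: 24, 23, 22, 22, 21, 20, 20, 20, 20, 18, 17, 9, 7, 6, 5, 4, 2.
Put 24 vCPU in host 1; 8 vCPU remain.
Put 23 vCPU in host 2; 9 vCPU remain.
Put 22 vCPU in host 3; 10 vCPU remain.
Put 22 vCPU in host 4; 10 vCPU remain.
Put 21 vCPU in host 5; 11 vCPU remain.
Put 20 vCPU in host 6; 12 vCPU remain.
Put 20 vCPU in host 7; 12 vCPU remain.
Put 20 vCPU in host 8; 12 vCPU remain.
Put 20 vCPU in host 9; 12 vCPU remain.
Put 18 vCPU in host 10; 14 vCPU remain.
Put 17 vCPU in host 11; 15 vCPU remain.
Put 9 vCPU in host 2; 0 vCPU remain.
Put 7 vCPU in host 1; 1 vCPU remain.
Put 6 vCPU in host 3; 4 vCPU remain.
Put 5 vCPU in host 4; 5 vCPU remain.
Put 4 vCPU in host 3; 0 vCPU remain.
Put 2 vCPU in host 4; 3 vCPU remain.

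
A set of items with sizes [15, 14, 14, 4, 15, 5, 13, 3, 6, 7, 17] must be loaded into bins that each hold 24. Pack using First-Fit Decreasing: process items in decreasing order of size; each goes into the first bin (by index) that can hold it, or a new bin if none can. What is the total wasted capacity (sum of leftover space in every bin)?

31

Sorted descending: 17, 15, 15, 14, 14, 13, 7, 6, 5, 4, 3.
Put 17 in bin 1; 7 remain.
Put 15 in bin 2; 9 remain.
Put 15 in bin 3; 9 remain.
Put 14 in bin 4; 10 remain.
Put 14 in bin 5; 10 remain.
Put 13 in bin 6; 11 remain.
Put 7 in bin 1; 0 remain.
Put 6 in bin 2; 3 remain.
Put 5 in bin 3; 4 remain.
Put 4 in bin 3; 0 remain.
Put 3 in bin 2; 0 remain.
6 bins × 24 = 144; used 113; unused 31.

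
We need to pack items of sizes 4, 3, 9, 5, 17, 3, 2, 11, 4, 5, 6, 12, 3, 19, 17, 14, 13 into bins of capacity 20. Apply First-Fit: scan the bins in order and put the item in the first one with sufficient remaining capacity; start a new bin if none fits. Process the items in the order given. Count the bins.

Put 4 in bin 1; 16 remain.
Put 3 in bin 1; 13 remain.
Put 9 in bin 1; 4 remain.
Put 5 in bin 2; 15 remain.
Put 17 in bin 3; 3 remain.
Put 3 in bin 1; 1 remain.
Put 2 in bin 2; 13 remain.
Put 11 in bin 2; 2 remain.
Put 4 in bin 4; 16 remain.
Put 5 in bin 4; 11 remain.
Put 6 in bin 4; 5 remain.
Put 12 in bin 5; 8 remain.
Put 3 in bin 3; 0 remain.
Put 19 in bin 6; 1 remain.
Put 17 in bin 7; 3 remain.
Put 14 in bin 8; 6 remain.
Put 13 in bin 9; 7 remain.

9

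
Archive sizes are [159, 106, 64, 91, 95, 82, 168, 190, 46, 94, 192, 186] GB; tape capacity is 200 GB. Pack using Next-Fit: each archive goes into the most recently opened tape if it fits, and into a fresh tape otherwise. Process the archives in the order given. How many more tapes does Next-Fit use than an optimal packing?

1

Next-Fit: [159] [106,64] [91,95] [82] [168] [190] [46,94] [192] [186] → 9 tapes.
Total size 1473 GB; any packing needs at least ⌈1473/200⌉ = 8 tapes.
An optimal packing achieves that bound: [192] [190] [186] [168] [159] [106,94] [95,91] [82,64,46] → 8 tapes.
Excess: 9 − 8 = 1.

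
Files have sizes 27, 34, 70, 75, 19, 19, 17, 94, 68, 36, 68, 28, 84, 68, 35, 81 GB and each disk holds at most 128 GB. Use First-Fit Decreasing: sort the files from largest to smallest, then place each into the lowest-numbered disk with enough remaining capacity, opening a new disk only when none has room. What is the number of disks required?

8

Sorted descending: 94, 84, 81, 75, 70, 68, 68, 68, 36, 35, 34, 28, 27, 19, 19, 17.
Put 94 GB in disk 1; 34 GB remain.
Put 84 GB in disk 2; 44 GB remain.
Put 81 GB in disk 3; 47 GB remain.
Put 75 GB in disk 4; 53 GB remain.
Put 70 GB in disk 5; 58 GB remain.
Put 68 GB in disk 6; 60 GB remain.
Put 68 GB in disk 7; 60 GB remain.
Put 68 GB in disk 8; 60 GB remain.
Put 36 GB in disk 2; 8 GB remain.
Put 35 GB in disk 3; 12 GB remain.
Put 34 GB in disk 1; 0 GB remain.
Put 28 GB in disk 4; 25 GB remain.
Put 27 GB in disk 5; 31 GB remain.
Put 19 GB in disk 4; 6 GB remain.
Put 19 GB in disk 5; 12 GB remain.
Put 17 GB in disk 6; 43 GB remain.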